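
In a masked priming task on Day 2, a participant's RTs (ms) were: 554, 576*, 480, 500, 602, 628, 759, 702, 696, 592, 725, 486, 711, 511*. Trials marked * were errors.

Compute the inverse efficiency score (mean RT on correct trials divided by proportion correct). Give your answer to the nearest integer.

723 ms

Correct trials (n=12): 554, 480, 500, 602, 628, 759, 702, 696, 592, 725, 486, 711
Mean correct RT = 7435/12 = 619.5833 ms
Proportion correct = 12/14
IES = 619.5833 / (12/14) = 722.847 ms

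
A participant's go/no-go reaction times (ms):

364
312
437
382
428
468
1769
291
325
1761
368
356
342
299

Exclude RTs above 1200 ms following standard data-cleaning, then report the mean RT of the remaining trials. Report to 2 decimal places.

364.33 ms

Excluded: 1761, 1769
Retained (n=12): Σ = 4372
Mean = 4372/12 = 364.3333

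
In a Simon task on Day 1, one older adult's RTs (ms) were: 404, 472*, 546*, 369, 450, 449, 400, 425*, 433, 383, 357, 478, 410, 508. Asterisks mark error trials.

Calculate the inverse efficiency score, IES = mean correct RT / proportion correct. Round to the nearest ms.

Correct trials (n=11): 404, 369, 450, 449, 400, 433, 383, 357, 478, 410, 508
Mean correct RT = 4641/11 = 421.9091 ms
Proportion correct = 11/14
IES = 421.9091 / (11/14) = 536.975 ms

537 ms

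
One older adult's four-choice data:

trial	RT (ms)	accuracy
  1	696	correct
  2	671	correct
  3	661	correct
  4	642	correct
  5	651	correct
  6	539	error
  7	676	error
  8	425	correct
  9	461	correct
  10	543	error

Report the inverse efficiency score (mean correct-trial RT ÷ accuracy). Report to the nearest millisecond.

859 ms

Correct trials (n=7): 696, 671, 661, 642, 651, 425, 461
Mean correct RT = 4207/7 = 601.0000 ms
Proportion correct = 7/10
IES = 601.0000 / (7/10) = 858.571 ms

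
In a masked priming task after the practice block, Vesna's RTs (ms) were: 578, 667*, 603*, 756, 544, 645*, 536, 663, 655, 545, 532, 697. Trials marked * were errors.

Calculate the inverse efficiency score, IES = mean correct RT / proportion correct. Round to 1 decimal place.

815.7 ms

Correct trials (n=9): 578, 756, 544, 536, 663, 655, 545, 532, 697
Mean correct RT = 5506/9 = 611.7778 ms
Proportion correct = 9/12
IES = 611.7778 / (9/12) = 815.704 ms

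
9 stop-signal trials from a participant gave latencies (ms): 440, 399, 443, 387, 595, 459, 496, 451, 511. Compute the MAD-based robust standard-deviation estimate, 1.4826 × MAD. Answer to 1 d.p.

Sorted: 387, 399, 440, 443, 451, 459, 496, 511, 595 → median = 451
|x − 451| sorted: 0, 8, 8, 11, 45, 52, 60, 64, 144 → MAD = 45
Robust SD ≈ 1.4826 × 45 = 66.717

66.7 ms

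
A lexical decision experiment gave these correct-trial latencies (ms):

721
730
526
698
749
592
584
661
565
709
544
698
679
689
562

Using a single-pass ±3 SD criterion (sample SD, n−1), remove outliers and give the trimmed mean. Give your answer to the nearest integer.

647 ms

n = 15, ΣRT = 9707, M = 647.133
Σ(x−M)² = 80991.73; s = √(80991.73/14) = 76.060
Cutoffs: 647.133 ± 3·76.060 → [419.0, 875.3]
No RTs fall outside the cutoffs; all 15 retained. Mean = 9707/15 = 647.133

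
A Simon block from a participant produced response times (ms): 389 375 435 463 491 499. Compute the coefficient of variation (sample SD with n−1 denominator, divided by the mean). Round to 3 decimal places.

n = 6, Σ = 2652, M = 442.0000
Σ(x−M)² = 13438.000; s = √(13438.000/5) = 51.8421
CV = 51.8421 / 442.0000 = 0.11729

0.117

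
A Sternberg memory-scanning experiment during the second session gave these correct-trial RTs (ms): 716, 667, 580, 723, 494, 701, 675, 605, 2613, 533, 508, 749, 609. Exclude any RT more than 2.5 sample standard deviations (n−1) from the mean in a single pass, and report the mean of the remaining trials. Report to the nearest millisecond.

n = 13, ΣRT = 10173, M = 782.538
Σ(x−M)² = 3714801.23; s = √(3714801.23/12) = 556.387
Cutoffs: 782.538 ± 2.5·556.387 → [-608.4, 2173.5]
Outside: 2613 → excluded.
Retained (n=12): Σ = 7560, mean = 7560/12 = 630.000

630 ms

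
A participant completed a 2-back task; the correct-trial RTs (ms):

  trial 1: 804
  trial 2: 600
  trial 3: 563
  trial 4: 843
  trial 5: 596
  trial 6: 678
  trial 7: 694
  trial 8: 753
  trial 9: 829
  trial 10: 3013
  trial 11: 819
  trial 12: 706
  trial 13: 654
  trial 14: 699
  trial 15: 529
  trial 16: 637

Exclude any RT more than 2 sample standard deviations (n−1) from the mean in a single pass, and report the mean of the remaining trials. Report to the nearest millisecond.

n = 16, ΣRT = 13417, M = 838.562
Σ(x−M)² = 5183119.94; s = √(5183119.94/15) = 587.828
Cutoffs: 838.562 ± 2·587.828 → [-337.1, 2014.2]
Outside: 3013 → excluded.
Retained (n=15): Σ = 10404, mean = 10404/15 = 693.600

694 ms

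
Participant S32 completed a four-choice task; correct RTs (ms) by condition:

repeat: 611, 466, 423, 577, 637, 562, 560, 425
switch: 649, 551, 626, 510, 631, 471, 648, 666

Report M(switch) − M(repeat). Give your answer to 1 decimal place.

M(repeat) = 4261/8 = 532.625
M(switch) = 4752/8 = 594.000
Difference = 594.000 − 532.625 = 61.375 ms

61.4 ms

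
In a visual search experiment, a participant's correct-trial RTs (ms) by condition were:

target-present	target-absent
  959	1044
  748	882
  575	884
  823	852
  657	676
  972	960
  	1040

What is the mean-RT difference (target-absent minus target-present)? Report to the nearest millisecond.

M(target-present) = 4734/6 = 789.000
M(target-absent) = 6338/7 = 905.429
Difference = 905.429 − 789.000 = 116.429 ms

116 ms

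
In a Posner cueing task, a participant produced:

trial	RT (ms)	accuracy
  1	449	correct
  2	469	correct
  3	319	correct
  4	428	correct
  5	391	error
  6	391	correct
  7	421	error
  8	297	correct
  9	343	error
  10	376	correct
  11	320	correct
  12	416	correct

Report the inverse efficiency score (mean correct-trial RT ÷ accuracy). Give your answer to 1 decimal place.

513.3 ms

Correct trials (n=9): 449, 469, 319, 428, 391, 297, 376, 320, 416
Mean correct RT = 3465/9 = 385.0000 ms
Proportion correct = 9/12
IES = 385.0000 / (9/12) = 513.333 ms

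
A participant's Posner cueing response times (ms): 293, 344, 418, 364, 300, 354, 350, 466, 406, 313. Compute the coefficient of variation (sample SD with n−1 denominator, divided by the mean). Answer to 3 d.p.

0.153

n = 10, Σ = 3608, M = 360.8000
Σ(x−M)² = 27415.600; s = √(27415.600/9) = 55.1922
CV = 55.1922 / 360.8000 = 0.15297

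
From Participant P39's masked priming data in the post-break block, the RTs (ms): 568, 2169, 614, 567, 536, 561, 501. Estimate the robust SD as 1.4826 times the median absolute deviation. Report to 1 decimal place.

46.0 ms

Sorted: 501, 536, 561, 567, 568, 614, 2169 → median = 567
|x − 567| sorted: 0, 1, 6, 31, 47, 66, 1602 → MAD = 31
Robust SD ≈ 1.4826 × 31 = 45.961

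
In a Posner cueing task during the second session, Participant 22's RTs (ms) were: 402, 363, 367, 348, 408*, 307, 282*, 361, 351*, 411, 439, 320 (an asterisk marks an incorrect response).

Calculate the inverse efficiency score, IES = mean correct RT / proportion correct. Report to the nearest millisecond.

492 ms

Correct trials (n=9): 402, 363, 367, 348, 307, 361, 411, 439, 320
Mean correct RT = 3318/9 = 368.6667 ms
Proportion correct = 9/12
IES = 368.6667 / (9/12) = 491.556 ms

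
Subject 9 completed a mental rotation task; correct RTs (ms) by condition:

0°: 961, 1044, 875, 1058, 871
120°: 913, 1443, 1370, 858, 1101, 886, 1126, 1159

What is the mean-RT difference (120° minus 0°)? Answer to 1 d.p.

145.2 ms

M(0°) = 4809/5 = 961.800
M(120°) = 8856/8 = 1107.000
Difference = 1107.000 − 961.800 = 145.200 ms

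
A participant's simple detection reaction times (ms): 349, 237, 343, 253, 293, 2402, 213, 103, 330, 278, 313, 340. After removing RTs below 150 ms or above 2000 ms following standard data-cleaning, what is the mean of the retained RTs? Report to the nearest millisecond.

295 ms

Excluded: 103, 2402
Retained (n=10): Σ = 2949
Mean = 2949/10 = 294.9000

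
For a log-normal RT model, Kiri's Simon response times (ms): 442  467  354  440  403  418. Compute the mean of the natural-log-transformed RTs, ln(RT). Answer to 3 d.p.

6.038

ln(RT): 6.0913, 6.1463, 5.8693, 6.0868, 5.9989, 6.0355
Σ ln(RT) = 36.2281
Mean = 36.2281/6 = 6.03802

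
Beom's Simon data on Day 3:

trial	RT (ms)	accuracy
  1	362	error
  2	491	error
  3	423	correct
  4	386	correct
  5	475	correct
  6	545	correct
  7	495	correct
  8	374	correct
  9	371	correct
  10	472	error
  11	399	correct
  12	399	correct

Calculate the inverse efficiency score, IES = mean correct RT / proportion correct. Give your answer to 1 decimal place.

572.9 ms

Correct trials (n=9): 423, 386, 475, 545, 495, 374, 371, 399, 399
Mean correct RT = 3867/9 = 429.6667 ms
Proportion correct = 9/12
IES = 429.6667 / (9/12) = 572.889 ms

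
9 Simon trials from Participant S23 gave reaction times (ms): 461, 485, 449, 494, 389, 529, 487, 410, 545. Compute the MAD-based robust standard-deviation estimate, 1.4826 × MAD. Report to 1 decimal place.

Sorted: 389, 410, 449, 461, 485, 487, 494, 529, 545 → median = 485
|x − 485| sorted: 0, 2, 9, 24, 36, 44, 60, 75, 96 → MAD = 36
Robust SD ≈ 1.4826 × 36 = 53.374

53.4 ms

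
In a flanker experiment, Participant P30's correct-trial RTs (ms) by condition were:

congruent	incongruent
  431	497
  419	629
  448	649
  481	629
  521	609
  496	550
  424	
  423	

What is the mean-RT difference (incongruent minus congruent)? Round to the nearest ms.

M(congruent) = 3643/8 = 455.375
M(incongruent) = 3563/6 = 593.833
Difference = 593.833 − 455.375 = 138.458 ms

138 ms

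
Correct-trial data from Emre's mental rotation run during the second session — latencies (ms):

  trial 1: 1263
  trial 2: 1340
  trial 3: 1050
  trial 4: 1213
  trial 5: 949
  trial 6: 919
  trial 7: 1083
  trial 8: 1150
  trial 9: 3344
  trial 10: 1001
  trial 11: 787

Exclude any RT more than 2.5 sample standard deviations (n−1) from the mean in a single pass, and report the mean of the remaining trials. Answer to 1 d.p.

1075.5 ms

n = 11, ΣRT = 14099, M = 1281.727
Σ(x−M)² = 4937822.18; s = √(4937822.18/10) = 702.696
Cutoffs: 1281.727 ± 2.5·702.696 → [-475.0, 3038.5]
Outside: 3344 → excluded.
Retained (n=10): Σ = 10755, mean = 10755/10 = 1075.500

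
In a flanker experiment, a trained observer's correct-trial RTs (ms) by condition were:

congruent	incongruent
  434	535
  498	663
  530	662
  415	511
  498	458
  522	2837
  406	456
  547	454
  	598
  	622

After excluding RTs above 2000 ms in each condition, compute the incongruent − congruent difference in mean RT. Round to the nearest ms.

incongruent: exclude 2837
M(congruent) = 3850/8 = 481.250
M(incongruent) = 4959/9 = 551.000
Difference = 551.000 − 481.250 = 69.750 ms

70 ms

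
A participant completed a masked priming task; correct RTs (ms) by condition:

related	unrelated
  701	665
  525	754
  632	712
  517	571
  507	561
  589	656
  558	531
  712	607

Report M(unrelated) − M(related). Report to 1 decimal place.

39.5 ms

M(related) = 4741/8 = 592.625
M(unrelated) = 5057/8 = 632.125
Difference = 632.125 − 592.625 = 39.500 ms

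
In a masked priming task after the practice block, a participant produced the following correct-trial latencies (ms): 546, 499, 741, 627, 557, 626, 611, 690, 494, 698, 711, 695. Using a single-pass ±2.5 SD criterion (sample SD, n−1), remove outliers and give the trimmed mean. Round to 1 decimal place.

n = 12, ΣRT = 7495, M = 624.583
Σ(x−M)² = 79406.92; s = √(79406.92/11) = 84.964
Cutoffs: 624.583 ± 2.5·84.964 → [412.2, 837.0]
No RTs fall outside the cutoffs; all 12 retained. Mean = 7495/12 = 624.583

624.6 ms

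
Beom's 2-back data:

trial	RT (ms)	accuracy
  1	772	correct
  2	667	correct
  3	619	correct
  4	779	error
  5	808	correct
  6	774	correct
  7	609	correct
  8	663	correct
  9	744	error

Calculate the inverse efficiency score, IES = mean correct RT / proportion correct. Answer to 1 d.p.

902.2 ms

Correct trials (n=7): 772, 667, 619, 808, 774, 609, 663
Mean correct RT = 4912/7 = 701.7143 ms
Proportion correct = 7/9
IES = 701.7143 / (7/9) = 902.204 ms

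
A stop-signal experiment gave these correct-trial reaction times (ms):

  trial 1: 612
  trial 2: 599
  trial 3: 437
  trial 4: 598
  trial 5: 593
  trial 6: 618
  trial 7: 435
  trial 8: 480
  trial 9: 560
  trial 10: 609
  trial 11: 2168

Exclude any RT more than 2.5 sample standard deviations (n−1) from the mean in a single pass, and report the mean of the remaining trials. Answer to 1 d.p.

n = 11, ΣRT = 7709, M = 700.818
Σ(x−M)² = 2417213.64; s = √(2417213.64/10) = 491.652
Cutoffs: 700.818 ± 2.5·491.652 → [-528.3, 1929.9]
Outside: 2168 → excluded.
Retained (n=10): Σ = 5541, mean = 5541/10 = 554.100

554.1 ms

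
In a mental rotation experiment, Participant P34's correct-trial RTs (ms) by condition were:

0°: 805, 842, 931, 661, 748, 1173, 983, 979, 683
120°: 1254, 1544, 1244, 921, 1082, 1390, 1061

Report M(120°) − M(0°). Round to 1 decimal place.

M(0°) = 7805/9 = 867.222
M(120°) = 8496/7 = 1213.714
Difference = 1213.714 − 867.222 = 346.492 ms

346.5 ms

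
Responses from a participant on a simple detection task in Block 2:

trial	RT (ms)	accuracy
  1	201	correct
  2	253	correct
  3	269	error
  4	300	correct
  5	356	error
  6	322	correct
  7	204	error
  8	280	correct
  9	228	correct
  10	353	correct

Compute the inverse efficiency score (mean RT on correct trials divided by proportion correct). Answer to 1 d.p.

Correct trials (n=7): 201, 253, 300, 322, 280, 228, 353
Mean correct RT = 1937/7 = 276.7143 ms
Proportion correct = 7/10
IES = 276.7143 / (7/10) = 395.306 ms

395.3 ms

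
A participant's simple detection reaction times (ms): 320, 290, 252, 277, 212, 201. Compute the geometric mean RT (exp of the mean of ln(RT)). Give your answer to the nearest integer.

255 ms

ln(RT): 5.7683, 5.6699, 5.5294, 5.6240, 5.3566, 5.3033
Mean ln(RT) = 33.2515/6 = 5.54192
Geometric mean = exp(5.54192) = 255.17 ms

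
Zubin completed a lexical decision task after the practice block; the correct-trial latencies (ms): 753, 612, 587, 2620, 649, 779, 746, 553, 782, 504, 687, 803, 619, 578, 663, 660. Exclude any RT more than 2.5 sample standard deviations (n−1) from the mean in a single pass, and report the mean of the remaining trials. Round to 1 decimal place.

n = 16, ΣRT = 12595, M = 787.188
Σ(x−M)² = 3700994.44; s = √(3700994.44/15) = 496.722
Cutoffs: 787.188 ± 2.5·496.722 → [-454.6, 2029.0]
Outside: 2620 → excluded.
Retained (n=15): Σ = 9975, mean = 9975/15 = 665.000

665.0 ms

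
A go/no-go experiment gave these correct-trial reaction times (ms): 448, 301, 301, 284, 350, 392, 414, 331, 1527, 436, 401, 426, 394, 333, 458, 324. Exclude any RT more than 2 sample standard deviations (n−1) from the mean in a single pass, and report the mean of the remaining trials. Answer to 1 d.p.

n = 16, ΣRT = 7120, M = 445.000
Σ(x−M)² = 1296250.00; s = √(1296250.00/15) = 293.967
Cutoffs: 445.000 ± 2·293.967 → [-142.9, 1032.9]
Outside: 1527 → excluded.
Retained (n=15): Σ = 5593, mean = 5593/15 = 372.867

372.9 ms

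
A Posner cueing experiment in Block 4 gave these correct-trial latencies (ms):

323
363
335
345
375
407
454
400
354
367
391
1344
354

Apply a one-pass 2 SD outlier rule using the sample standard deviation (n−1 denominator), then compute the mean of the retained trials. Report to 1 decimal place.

372.3 ms

n = 13, ΣRT = 5812, M = 447.077
Σ(x−M)² = 885864.92; s = √(885864.92/12) = 271.702
Cutoffs: 447.077 ± 2·271.702 → [-96.3, 990.5]
Outside: 1344 → excluded.
Retained (n=12): Σ = 4468, mean = 4468/12 = 372.333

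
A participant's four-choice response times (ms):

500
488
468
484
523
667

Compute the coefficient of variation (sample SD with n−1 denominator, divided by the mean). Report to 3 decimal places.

n = 6, Σ = 3130, M = 521.6667
Σ(x−M)² = 27025.333; s = √(27025.333/5) = 73.5192
CV = 73.5192 / 521.6667 = 0.14093

0.141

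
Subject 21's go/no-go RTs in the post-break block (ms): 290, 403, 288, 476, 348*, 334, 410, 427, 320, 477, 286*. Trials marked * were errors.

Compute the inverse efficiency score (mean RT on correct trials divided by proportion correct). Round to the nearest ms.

465 ms

Correct trials (n=9): 290, 403, 288, 476, 334, 410, 427, 320, 477
Mean correct RT = 3425/9 = 380.5556 ms
Proportion correct = 9/11
IES = 380.5556 / (9/11) = 465.123 ms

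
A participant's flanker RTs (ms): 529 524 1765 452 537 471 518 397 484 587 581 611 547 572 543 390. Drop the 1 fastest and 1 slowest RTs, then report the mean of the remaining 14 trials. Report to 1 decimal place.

Sorted: 390, 397, 452, 471, 484, 518, 524, 529, 537, 543, 547, 572, 581, 587, 611, 1765
Drop lowest 1 (390) and highest 1 (1765)
Remaining (n=14): Σ = 7353, mean = 7353/14 = 525.214

525.2 ms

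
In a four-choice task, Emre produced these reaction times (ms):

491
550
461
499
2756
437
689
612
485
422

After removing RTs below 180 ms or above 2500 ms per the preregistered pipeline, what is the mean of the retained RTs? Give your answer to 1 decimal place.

Excluded: 2756
Retained (n=9): Σ = 4646
Mean = 4646/9 = 516.2222

516.2 ms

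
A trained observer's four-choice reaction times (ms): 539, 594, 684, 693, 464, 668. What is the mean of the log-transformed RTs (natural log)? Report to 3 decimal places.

ln(RT): 6.2897, 6.3869, 6.5280, 6.5410, 6.1399, 6.5043
Σ ln(RT) = 38.3898
Mean = 38.3898/6 = 6.39829

6.398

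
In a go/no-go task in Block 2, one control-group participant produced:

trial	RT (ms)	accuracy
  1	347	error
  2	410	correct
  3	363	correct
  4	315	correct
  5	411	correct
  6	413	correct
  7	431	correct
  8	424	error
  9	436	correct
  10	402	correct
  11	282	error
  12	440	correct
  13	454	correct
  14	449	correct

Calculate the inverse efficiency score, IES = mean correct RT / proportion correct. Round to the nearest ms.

Correct trials (n=11): 410, 363, 315, 411, 413, 431, 436, 402, 440, 454, 449
Mean correct RT = 4524/11 = 411.2727 ms
Proportion correct = 11/14
IES = 411.2727 / (11/14) = 523.438 ms

523 ms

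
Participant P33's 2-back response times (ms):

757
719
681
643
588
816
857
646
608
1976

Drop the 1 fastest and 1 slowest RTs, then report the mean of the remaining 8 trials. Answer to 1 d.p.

Sorted: 588, 608, 643, 646, 681, 719, 757, 816, 857, 1976
Drop lowest 1 (588) and highest 1 (1976)
Remaining (n=8): Σ = 5727, mean = 5727/8 = 715.875

715.9 ms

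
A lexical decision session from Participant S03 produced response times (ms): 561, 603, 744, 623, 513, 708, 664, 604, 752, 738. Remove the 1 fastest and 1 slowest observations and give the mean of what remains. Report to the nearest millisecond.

Sorted: 513, 561, 603, 604, 623, 664, 708, 738, 744, 752
Drop lowest 1 (513) and highest 1 (752)
Remaining (n=8): Σ = 5245, mean = 5245/8 = 655.625

656 ms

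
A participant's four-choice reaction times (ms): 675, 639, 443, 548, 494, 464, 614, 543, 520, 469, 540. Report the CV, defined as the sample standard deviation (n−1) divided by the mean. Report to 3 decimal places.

0.139

n = 11, Σ = 5949, M = 540.8182
Σ(x−M)² = 56309.636; s = √(56309.636/10) = 75.0397
CV = 75.0397 / 540.8182 = 0.13875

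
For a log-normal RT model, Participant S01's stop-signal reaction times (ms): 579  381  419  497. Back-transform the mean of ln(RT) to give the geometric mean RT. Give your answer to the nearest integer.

ln(RT): 6.3613, 5.9428, 6.0379, 6.2086
Mean ln(RT) = 24.5506/4 = 6.13764
Geometric mean = exp(6.13764) = 462.96 ms

463 ms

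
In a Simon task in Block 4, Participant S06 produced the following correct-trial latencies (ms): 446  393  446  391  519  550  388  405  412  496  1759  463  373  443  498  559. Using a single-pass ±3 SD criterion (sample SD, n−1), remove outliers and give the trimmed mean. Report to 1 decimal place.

452.1 ms

n = 16, ΣRT = 8541, M = 533.812
Σ(x−M)² = 1652372.44; s = √(1652372.44/15) = 331.901
Cutoffs: 533.812 ± 3·331.901 → [-461.9, 1529.5]
Outside: 1759 → excluded.
Retained (n=15): Σ = 6782, mean = 6782/15 = 452.133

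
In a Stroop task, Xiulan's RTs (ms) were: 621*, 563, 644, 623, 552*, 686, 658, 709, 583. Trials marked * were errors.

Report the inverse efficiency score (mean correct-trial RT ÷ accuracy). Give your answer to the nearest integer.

Correct trials (n=7): 563, 644, 623, 686, 658, 709, 583
Mean correct RT = 4466/7 = 638.0000 ms
Proportion correct = 7/9
IES = 638.0000 / (7/9) = 820.286 ms

820 ms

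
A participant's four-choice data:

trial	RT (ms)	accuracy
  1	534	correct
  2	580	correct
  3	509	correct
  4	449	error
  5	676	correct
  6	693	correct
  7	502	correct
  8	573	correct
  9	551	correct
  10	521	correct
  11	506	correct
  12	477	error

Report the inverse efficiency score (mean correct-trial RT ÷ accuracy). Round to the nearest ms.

677 ms

Correct trials (n=10): 534, 580, 509, 676, 693, 502, 573, 551, 521, 506
Mean correct RT = 5645/10 = 564.5000 ms
Proportion correct = 10/12
IES = 564.5000 / (10/12) = 677.400 ms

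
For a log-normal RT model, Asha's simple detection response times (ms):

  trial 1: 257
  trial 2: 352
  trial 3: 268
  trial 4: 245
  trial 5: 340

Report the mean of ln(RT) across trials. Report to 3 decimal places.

ln(RT): 5.5491, 5.8636, 5.5910, 5.5013, 5.8289
Σ ln(RT) = 28.3339
Mean = 28.3339/5 = 5.66678

5.667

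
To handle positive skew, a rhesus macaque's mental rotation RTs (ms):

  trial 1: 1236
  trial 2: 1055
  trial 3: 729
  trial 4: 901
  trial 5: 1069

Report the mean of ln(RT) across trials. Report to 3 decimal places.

6.890

ln(RT): 7.1196, 6.9613, 6.5917, 6.8035, 6.9745
Σ ln(RT) = 34.4506
Mean = 34.4506/5 = 6.89012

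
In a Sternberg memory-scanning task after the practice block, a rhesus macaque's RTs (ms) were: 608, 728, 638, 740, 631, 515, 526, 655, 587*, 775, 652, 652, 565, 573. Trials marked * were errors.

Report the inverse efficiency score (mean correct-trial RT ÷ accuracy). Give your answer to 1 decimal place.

684.1 ms

Correct trials (n=13): 608, 728, 638, 740, 631, 515, 526, 655, 775, 652, 652, 565, 573
Mean correct RT = 8258/13 = 635.2308 ms
Proportion correct = 13/14
IES = 635.2308 / (13/14) = 684.095 ms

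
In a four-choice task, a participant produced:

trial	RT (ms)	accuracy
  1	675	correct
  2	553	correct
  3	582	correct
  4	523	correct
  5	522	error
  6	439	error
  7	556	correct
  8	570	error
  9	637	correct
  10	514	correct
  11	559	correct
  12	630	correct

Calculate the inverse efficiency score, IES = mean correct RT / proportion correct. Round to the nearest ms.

Correct trials (n=9): 675, 553, 582, 523, 556, 637, 514, 559, 630
Mean correct RT = 5229/9 = 581.0000 ms
Proportion correct = 9/12
IES = 581.0000 / (9/12) = 774.667 ms

775 ms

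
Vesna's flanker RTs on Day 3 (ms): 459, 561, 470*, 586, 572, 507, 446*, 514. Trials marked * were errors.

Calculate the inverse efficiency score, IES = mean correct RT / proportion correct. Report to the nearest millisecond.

711 ms

Correct trials (n=6): 459, 561, 586, 572, 507, 514
Mean correct RT = 3199/6 = 533.1667 ms
Proportion correct = 6/8
IES = 533.1667 / (6/8) = 710.889 ms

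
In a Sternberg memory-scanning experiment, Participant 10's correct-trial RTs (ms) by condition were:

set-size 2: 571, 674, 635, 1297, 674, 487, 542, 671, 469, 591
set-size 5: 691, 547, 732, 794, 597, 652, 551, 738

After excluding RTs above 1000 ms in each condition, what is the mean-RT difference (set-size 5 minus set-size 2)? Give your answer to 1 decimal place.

set-size 2: exclude 1297
M(set-size 2) = 5314/9 = 590.444
M(set-size 5) = 5302/8 = 662.750
Difference = 662.750 − 590.444 = 72.306 ms

72.3 ms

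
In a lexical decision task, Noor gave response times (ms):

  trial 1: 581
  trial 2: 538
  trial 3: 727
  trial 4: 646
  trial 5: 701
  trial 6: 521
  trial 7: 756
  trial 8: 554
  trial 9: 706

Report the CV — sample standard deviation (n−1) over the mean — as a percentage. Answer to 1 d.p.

14.1%

n = 9, Σ = 5730, M = 636.6667
Σ(x−M)² = 64480.000; s = √(64480.000/8) = 89.7775
CV = 89.7775 / 636.6667 = 0.14101 = 14.101%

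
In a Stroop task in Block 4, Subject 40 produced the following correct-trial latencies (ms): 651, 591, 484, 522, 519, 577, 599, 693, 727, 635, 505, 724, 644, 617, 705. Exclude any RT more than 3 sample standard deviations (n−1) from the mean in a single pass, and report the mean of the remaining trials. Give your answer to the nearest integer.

613 ms

n = 15, ΣRT = 9193, M = 612.867
Σ(x−M)² = 90483.73; s = √(90483.73/14) = 80.394
Cutoffs: 612.867 ± 3·80.394 → [371.7, 854.0]
No RTs fall outside the cutoffs; all 15 retained. Mean = 9193/15 = 612.867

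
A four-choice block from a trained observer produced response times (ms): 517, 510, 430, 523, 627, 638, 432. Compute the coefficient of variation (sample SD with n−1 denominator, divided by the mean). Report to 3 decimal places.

0.158

n = 7, Σ = 3677, M = 525.2857
Σ(x−M)² = 41139.429; s = √(41139.429/6) = 82.8044
CV = 82.8044 / 525.2857 = 0.15764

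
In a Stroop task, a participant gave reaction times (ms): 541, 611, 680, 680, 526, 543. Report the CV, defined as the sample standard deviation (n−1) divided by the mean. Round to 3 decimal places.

n = 6, Σ = 3581, M = 596.8333
Σ(x−M)² = 25066.833; s = √(25066.833/5) = 70.8051
CV = 70.8051 / 596.8333 = 0.11863

0.119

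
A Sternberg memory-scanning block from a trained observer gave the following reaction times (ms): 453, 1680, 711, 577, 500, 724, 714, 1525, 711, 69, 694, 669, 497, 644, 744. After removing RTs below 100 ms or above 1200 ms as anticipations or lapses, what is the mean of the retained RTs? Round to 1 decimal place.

Excluded: 69, 1525, 1680
Retained (n=12): Σ = 7638
Mean = 7638/12 = 636.5000

636.5 ms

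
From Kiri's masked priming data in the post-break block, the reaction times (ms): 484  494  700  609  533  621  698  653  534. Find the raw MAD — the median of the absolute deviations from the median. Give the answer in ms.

76 ms

Sorted: 484, 494, 533, 534, 609, 621, 653, 698, 700 → median = 609
|x − 609|: 125, 115, 91, 0, 76, 12, 89, 44, 75
Sorted deviations: 0, 12, 44, 75, 76, 89, 91, 115, 125 → MAD = 76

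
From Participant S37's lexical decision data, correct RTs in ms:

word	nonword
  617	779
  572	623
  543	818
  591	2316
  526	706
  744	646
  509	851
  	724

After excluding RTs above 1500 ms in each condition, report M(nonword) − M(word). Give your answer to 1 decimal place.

149.3 ms

nonword: exclude 2316
M(word) = 4102/7 = 586.000
M(nonword) = 5147/7 = 735.286
Difference = 735.286 − 586.000 = 149.286 ms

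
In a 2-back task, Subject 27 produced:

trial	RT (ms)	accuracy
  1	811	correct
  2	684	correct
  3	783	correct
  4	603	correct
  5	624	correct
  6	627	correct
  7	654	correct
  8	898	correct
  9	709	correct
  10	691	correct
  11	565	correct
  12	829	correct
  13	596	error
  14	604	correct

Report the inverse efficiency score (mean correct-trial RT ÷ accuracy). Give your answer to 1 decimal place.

752.4 ms

Correct trials (n=13): 811, 684, 783, 603, 624, 627, 654, 898, 709, 691, 565, 829, 604
Mean correct RT = 9082/13 = 698.6154 ms
Proportion correct = 13/14
IES = 698.6154 / (13/14) = 752.355 ms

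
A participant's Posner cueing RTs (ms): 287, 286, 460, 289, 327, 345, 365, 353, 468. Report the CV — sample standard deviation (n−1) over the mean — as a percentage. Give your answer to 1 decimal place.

n = 9, Σ = 3180, M = 353.3333
Σ(x−M)² = 38498.000; s = √(38498.000/8) = 69.3704
CV = 69.3704 / 353.3333 = 0.19633 = 19.633%

19.6%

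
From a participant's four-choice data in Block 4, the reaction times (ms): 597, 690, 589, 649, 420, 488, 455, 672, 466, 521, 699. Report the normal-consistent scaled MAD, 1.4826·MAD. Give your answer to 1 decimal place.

Sorted: 420, 455, 466, 488, 521, 589, 597, 649, 672, 690, 699 → median = 589
|x − 589| sorted: 0, 8, 60, 68, 83, 101, 101, 110, 123, 134, 169 → MAD = 101
Robust SD ≈ 1.4826 × 101 = 149.743

149.7 ms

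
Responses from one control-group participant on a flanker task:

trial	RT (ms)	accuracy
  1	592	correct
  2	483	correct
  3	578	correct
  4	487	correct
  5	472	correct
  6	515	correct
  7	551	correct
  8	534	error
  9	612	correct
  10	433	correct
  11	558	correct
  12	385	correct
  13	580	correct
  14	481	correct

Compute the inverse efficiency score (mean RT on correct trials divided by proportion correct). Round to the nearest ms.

557 ms

Correct trials (n=13): 592, 483, 578, 487, 472, 515, 551, 612, 433, 558, 385, 580, 481
Mean correct RT = 6727/13 = 517.4615 ms
Proportion correct = 13/14
IES = 517.4615 / (13/14) = 557.266 ms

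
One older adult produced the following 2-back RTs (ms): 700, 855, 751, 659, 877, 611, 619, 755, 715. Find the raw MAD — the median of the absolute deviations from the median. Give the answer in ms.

Sorted: 611, 619, 659, 700, 715, 751, 755, 855, 877 → median = 715
|x − 715|: 15, 140, 36, 56, 162, 104, 96, 40, 0
Sorted deviations: 0, 15, 36, 40, 56, 96, 104, 140, 162 → MAD = 56

56 ms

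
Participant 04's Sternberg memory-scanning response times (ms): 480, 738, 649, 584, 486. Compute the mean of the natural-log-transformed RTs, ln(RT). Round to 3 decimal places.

6.362

ln(RT): 6.1738, 6.6039, 6.4754, 6.3699, 6.1862
Σ ln(RT) = 31.8093
Mean = 31.8093/5 = 6.36185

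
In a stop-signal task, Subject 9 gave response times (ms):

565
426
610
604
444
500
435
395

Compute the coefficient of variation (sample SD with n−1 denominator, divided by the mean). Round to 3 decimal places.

n = 8, Σ = 3979, M = 497.3750
Σ(x−M)² = 50947.875; s = √(50947.875/7) = 85.3128
CV = 85.3128 / 497.3750 = 0.17153

0.172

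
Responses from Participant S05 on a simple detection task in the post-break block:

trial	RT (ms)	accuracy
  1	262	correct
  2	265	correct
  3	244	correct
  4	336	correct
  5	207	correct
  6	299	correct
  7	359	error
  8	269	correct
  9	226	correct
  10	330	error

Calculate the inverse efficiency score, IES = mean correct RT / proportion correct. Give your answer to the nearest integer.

Correct trials (n=8): 262, 265, 244, 336, 207, 299, 269, 226
Mean correct RT = 2108/8 = 263.5000 ms
Proportion correct = 8/10
IES = 263.5000 / (8/10) = 329.375 ms

329 ms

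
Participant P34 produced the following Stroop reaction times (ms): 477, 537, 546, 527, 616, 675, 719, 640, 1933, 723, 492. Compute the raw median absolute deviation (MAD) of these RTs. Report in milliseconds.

Sorted: 477, 492, 527, 537, 546, 616, 640, 675, 719, 723, 1933 → median = 616
|x − 616|: 139, 79, 70, 89, 0, 59, 103, 24, 1317, 107, 124
Sorted deviations: 0, 24, 59, 70, 79, 89, 103, 107, 124, 139, 1317 → MAD = 89

89 ms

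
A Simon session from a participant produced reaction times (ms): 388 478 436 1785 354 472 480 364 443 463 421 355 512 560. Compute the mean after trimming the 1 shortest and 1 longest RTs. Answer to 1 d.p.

447.7 ms

Sorted: 354, 355, 364, 388, 421, 436, 443, 463, 472, 478, 480, 512, 560, 1785
Drop lowest 1 (354) and highest 1 (1785)
Remaining (n=12): Σ = 5372, mean = 5372/12 = 447.667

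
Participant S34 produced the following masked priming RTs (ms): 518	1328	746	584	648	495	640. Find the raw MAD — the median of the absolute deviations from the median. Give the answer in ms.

106 ms

Sorted: 495, 518, 584, 640, 648, 746, 1328 → median = 640
|x − 640|: 122, 688, 106, 56, 8, 145, 0
Sorted deviations: 0, 8, 56, 106, 122, 145, 688 → MAD = 106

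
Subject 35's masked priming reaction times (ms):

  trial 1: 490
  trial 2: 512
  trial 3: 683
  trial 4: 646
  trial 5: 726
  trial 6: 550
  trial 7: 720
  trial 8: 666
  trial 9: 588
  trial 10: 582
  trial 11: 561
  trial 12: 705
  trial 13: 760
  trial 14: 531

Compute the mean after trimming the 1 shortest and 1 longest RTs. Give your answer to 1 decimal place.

Sorted: 490, 512, 531, 550, 561, 582, 588, 646, 666, 683, 705, 720, 726, 760
Drop lowest 1 (490) and highest 1 (760)
Remaining (n=12): Σ = 7470, mean = 7470/12 = 622.500

622.5 ms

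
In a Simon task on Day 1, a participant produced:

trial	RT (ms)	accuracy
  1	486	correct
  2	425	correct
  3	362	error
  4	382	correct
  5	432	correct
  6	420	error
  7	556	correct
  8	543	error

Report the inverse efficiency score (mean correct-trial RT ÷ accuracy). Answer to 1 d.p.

Correct trials (n=5): 486, 425, 382, 432, 556
Mean correct RT = 2281/5 = 456.2000 ms
Proportion correct = 5/8
IES = 456.2000 / (5/8) = 729.920 ms

729.9 ms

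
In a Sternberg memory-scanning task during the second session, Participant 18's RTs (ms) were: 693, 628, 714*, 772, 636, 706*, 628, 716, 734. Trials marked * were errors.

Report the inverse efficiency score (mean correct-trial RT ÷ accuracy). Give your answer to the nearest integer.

Correct trials (n=7): 693, 628, 772, 636, 628, 716, 734
Mean correct RT = 4807/7 = 686.7143 ms
Proportion correct = 7/9
IES = 686.7143 / (7/9) = 882.918 ms

883 ms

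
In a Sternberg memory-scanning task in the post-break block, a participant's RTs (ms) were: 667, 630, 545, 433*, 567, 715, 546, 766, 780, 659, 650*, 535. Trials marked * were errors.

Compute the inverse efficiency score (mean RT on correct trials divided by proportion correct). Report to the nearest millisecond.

Correct trials (n=10): 667, 630, 545, 567, 715, 546, 766, 780, 659, 535
Mean correct RT = 6410/10 = 641.0000 ms
Proportion correct = 10/12
IES = 641.0000 / (10/12) = 769.200 ms

769 ms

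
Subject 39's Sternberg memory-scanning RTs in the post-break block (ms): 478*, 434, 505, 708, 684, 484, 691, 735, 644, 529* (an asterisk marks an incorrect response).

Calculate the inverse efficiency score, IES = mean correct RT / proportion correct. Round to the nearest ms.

Correct trials (n=8): 434, 505, 708, 684, 484, 691, 735, 644
Mean correct RT = 4885/8 = 610.6250 ms
Proportion correct = 8/10
IES = 610.6250 / (8/10) = 763.281 ms

763 ms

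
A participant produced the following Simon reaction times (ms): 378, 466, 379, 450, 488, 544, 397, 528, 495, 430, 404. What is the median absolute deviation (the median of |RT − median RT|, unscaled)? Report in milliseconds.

46 ms

Sorted: 378, 379, 397, 404, 430, 450, 466, 488, 495, 528, 544 → median = 450
|x − 450|: 72, 16, 71, 0, 38, 94, 53, 78, 45, 20, 46
Sorted deviations: 0, 16, 20, 38, 45, 46, 53, 71, 72, 78, 94 → MAD = 46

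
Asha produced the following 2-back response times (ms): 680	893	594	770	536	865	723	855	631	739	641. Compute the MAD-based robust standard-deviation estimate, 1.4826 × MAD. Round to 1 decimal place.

136.4 ms

Sorted: 536, 594, 631, 641, 680, 723, 739, 770, 855, 865, 893 → median = 723
|x − 723| sorted: 0, 16, 43, 47, 82, 92, 129, 132, 142, 170, 187 → MAD = 92
Robust SD ≈ 1.4826 × 92 = 136.399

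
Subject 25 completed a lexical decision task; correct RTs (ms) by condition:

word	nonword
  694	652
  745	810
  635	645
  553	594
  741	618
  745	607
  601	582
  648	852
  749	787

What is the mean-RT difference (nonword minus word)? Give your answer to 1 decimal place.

4.0 ms

M(word) = 6111/9 = 679.000
M(nonword) = 6147/9 = 683.000
Difference = 683.000 − 679.000 = 4.000 ms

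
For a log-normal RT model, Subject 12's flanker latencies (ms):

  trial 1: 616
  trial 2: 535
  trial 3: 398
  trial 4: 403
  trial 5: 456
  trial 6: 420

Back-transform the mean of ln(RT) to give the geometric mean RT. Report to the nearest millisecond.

465 ms

ln(RT): 6.4232, 6.2823, 5.9865, 5.9989, 6.1225, 6.0403
Mean ln(RT) = 36.8536/6 = 6.14227
Geometric mean = exp(6.14227) = 465.11 ms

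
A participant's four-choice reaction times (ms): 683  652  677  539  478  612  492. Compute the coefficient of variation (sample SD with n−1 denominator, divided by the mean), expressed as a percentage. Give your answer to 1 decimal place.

n = 7, Σ = 4133, M = 590.4286
Σ(x−M)² = 45293.714; s = √(45293.714/6) = 86.8847
CV = 86.8847 / 590.4286 = 0.14716 = 14.716%

14.7%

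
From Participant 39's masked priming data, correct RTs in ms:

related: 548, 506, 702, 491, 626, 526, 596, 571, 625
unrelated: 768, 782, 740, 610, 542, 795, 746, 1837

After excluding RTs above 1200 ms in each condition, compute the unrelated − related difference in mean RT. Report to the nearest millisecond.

135 ms

unrelated: exclude 1837
M(related) = 5191/9 = 576.778
M(unrelated) = 4983/7 = 711.857
Difference = 711.857 − 576.778 = 135.079 ms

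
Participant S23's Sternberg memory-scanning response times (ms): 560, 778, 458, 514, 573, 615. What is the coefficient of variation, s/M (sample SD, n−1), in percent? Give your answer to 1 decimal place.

n = 6, Σ = 3498, M = 583.0000
Σ(x−M)² = 60064.000; s = √(60064.000/5) = 109.6029
CV = 109.6029 / 583.0000 = 0.18800 = 18.800%

18.8%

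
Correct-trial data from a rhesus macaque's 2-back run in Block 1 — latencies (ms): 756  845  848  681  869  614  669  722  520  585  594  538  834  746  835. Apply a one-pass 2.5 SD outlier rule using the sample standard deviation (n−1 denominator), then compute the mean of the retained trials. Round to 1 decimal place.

710.4 ms

n = 15, ΣRT = 10656, M = 710.400
Σ(x−M)² = 203607.60; s = √(203607.60/14) = 120.596
Cutoffs: 710.400 ± 2.5·120.596 → [408.9, 1011.9]
No RTs fall outside the cutoffs; all 15 retained. Mean = 10656/15 = 710.400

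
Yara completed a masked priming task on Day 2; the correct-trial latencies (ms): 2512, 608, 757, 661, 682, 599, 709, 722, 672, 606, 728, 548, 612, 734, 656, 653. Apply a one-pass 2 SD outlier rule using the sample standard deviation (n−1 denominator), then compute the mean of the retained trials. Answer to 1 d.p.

663.1 ms

n = 16, ΣRT = 12459, M = 778.688
Σ(x−M)² = 3255153.44; s = √(3255153.44/15) = 465.844
Cutoffs: 778.688 ± 2·465.844 → [-153.0, 1710.4]
Outside: 2512 → excluded.
Retained (n=15): Σ = 9947, mean = 9947/15 = 663.133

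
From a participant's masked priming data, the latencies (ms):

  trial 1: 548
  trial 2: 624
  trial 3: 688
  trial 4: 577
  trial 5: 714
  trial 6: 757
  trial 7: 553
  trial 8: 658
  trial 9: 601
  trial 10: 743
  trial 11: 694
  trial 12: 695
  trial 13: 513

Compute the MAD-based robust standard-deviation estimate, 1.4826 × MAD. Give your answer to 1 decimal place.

84.5 ms

Sorted: 513, 548, 553, 577, 601, 624, 658, 688, 694, 695, 714, 743, 757 → median = 658
|x − 658| sorted: 0, 30, 34, 36, 37, 56, 57, 81, 85, 99, 105, 110, 145 → MAD = 57
Robust SD ≈ 1.4826 × 57 = 84.508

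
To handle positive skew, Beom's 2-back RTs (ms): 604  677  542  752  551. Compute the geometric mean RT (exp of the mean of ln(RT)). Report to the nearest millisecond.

620 ms

ln(RT): 6.4036, 6.5177, 6.2953, 6.6227, 6.3117
Mean ln(RT) = 32.1510/5 = 6.43020
Geometric mean = exp(6.43020) = 620.30 ms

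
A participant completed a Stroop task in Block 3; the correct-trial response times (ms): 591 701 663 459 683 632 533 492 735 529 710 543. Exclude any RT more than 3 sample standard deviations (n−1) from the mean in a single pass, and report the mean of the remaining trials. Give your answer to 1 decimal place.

n = 12, ΣRT = 7271, M = 605.917
Σ(x−M)² = 96392.92; s = √(96392.92/11) = 93.611
Cutoffs: 605.917 ± 3·93.611 → [325.1, 886.7]
No RTs fall outside the cutoffs; all 12 retained. Mean = 7271/12 = 605.917

605.9 ms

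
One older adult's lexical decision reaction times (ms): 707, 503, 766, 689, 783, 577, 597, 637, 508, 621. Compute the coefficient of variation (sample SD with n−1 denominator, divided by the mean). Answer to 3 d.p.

n = 10, Σ = 6388, M = 638.8000
Σ(x−M)² = 85581.600; s = √(85581.600/9) = 97.5144
CV = 97.5144 / 638.8000 = 0.15265

0.153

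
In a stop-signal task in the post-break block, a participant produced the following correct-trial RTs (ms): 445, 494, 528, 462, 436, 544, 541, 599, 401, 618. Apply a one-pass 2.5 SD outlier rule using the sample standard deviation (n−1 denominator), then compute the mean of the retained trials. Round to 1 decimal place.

n = 10, ΣRT = 5068, M = 506.800
Σ(x−M)² = 46065.60; s = √(46065.60/9) = 71.543
Cutoffs: 506.800 ± 2.5·71.543 → [327.9, 685.7]
No RTs fall outside the cutoffs; all 10 retained. Mean = 5068/10 = 506.800

506.8 ms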